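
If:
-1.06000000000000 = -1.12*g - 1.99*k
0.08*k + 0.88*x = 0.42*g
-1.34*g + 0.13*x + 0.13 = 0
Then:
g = 0.10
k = 0.48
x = 0.00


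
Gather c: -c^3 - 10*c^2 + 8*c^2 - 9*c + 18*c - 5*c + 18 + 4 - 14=-c^3 - 2*c^2 + 4*c + 8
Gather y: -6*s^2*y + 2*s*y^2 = -6*s^2*y + 2*s*y^2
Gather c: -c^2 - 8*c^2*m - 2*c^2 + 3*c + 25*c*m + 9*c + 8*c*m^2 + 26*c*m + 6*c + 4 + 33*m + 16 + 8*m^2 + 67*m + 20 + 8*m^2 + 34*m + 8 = c^2*(-8*m - 3) + c*(8*m^2 + 51*m + 18) + 16*m^2 + 134*m + 48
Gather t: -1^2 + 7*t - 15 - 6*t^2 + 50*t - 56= -6*t^2 + 57*t - 72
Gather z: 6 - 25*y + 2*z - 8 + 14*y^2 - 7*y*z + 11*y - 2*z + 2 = 14*y^2 - 7*y*z - 14*y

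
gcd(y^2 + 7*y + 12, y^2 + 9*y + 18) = y + 3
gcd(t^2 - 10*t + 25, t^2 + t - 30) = t - 5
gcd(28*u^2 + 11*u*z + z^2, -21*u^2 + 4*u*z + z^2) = 7*u + z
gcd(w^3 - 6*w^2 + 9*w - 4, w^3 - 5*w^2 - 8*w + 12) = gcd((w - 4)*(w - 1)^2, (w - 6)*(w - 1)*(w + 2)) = w - 1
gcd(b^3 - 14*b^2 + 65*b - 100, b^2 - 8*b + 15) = b - 5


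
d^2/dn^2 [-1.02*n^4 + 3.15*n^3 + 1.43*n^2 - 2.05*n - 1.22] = -12.24*n^2 + 18.9*n + 2.86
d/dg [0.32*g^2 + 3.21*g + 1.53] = 0.64*g + 3.21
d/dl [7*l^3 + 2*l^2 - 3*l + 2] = 21*l^2 + 4*l - 3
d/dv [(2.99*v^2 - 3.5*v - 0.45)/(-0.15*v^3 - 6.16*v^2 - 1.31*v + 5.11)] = (0.4485*v^4 - 1.05*v^3 - 25.6794*v^2 + 25.0138*v - 18.4745)/(0.0225*v^6 + 1.848*v^5 + 38.3386*v^4 + 14.6062*v^3 - 61.2391*v^2 - 13.3882*v + 26.1121)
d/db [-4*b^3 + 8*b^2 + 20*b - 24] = -12*b^2 + 16*b + 20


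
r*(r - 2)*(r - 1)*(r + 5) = r^4 + 2*r^3 - 13*r^2 + 10*r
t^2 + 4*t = t*(t + 4)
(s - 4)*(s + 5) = s^2 + s - 20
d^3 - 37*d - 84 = (d - 7)*(d + 3)*(d + 4)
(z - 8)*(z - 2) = z^2 - 10*z + 16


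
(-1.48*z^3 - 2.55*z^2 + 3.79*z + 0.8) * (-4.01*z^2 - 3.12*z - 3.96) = 5.9348*z^5 + 14.8431*z^4 - 1.3811*z^3 - 4.9348*z^2 - 17.5044*z - 3.168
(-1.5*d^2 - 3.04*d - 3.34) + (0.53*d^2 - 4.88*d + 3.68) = -0.97*d^2 - 7.92*d + 0.34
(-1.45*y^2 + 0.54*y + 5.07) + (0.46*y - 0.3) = -1.45*y^2 + 1.0*y + 4.77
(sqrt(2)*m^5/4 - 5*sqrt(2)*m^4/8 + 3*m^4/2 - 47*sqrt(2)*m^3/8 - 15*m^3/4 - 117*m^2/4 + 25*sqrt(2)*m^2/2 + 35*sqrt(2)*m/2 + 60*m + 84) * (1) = sqrt(2)*m^5/4 - 5*sqrt(2)*m^4/8 + 3*m^4/2 - 47*sqrt(2)*m^3/8 - 15*m^3/4 - 117*m^2/4 + 25*sqrt(2)*m^2/2 + 35*sqrt(2)*m/2 + 60*m + 84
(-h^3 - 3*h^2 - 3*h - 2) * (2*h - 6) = -2*h^4 + 12*h^2 + 14*h + 12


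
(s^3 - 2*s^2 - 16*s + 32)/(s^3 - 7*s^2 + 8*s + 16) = (s^2 + 2*s - 8)/(s^2 - 3*s - 4)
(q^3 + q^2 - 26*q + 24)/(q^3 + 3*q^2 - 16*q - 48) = (q^2 + 5*q - 6)/(q^2 + 7*q + 12)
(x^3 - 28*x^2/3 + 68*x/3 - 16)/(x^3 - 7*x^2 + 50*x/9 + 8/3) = 3*(x - 2)/(3*x + 1)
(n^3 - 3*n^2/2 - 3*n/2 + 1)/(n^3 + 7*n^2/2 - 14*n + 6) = (n + 1)/(n + 6)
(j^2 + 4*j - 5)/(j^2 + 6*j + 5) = (j - 1)/(j + 1)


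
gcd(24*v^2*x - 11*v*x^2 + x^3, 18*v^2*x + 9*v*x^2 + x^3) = x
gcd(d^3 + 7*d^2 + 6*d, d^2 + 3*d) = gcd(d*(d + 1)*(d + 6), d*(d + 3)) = d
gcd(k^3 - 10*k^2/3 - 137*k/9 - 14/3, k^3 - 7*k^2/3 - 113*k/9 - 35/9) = k^2 + 8*k/3 + 7/9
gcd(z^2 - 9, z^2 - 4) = 1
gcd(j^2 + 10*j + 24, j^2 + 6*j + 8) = j + 4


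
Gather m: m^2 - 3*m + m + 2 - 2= m^2 - 2*m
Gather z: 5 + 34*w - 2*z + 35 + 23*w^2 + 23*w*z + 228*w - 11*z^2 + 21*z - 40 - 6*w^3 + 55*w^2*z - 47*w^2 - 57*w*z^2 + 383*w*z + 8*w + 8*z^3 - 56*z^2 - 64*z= -6*w^3 - 24*w^2 + 270*w + 8*z^3 + z^2*(-57*w - 67) + z*(55*w^2 + 406*w - 45)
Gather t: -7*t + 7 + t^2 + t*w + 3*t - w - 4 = t^2 + t*(w - 4) - w + 3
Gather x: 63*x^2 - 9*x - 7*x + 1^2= 63*x^2 - 16*x + 1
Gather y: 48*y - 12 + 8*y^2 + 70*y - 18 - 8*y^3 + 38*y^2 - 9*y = -8*y^3 + 46*y^2 + 109*y - 30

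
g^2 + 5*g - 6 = (g - 1)*(g + 6)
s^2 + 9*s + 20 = (s + 4)*(s + 5)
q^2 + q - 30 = (q - 5)*(q + 6)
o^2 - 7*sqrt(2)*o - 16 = (o - 8*sqrt(2))*(o + sqrt(2))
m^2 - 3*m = m*(m - 3)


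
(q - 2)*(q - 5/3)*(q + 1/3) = q^3 - 10*q^2/3 + 19*q/9 + 10/9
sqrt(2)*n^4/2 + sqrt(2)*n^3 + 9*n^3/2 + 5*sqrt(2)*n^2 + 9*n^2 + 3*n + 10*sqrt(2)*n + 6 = (n + 2)*(n + sqrt(2)/2)*(n + 3*sqrt(2))*(sqrt(2)*n/2 + 1)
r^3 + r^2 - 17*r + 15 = (r - 3)*(r - 1)*(r + 5)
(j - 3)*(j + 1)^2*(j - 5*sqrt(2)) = j^4 - 5*sqrt(2)*j^3 - j^3 - 5*j^2 + 5*sqrt(2)*j^2 - 3*j + 25*sqrt(2)*j + 15*sqrt(2)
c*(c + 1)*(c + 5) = c^3 + 6*c^2 + 5*c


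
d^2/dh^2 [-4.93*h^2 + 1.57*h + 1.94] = -9.86000000000000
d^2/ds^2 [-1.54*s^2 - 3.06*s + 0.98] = -3.08000000000000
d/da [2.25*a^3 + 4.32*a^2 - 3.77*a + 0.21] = 6.75*a^2 + 8.64*a - 3.77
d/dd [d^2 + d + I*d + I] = 2*d + 1 + I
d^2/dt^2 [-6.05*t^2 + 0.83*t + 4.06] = -12.1000000000000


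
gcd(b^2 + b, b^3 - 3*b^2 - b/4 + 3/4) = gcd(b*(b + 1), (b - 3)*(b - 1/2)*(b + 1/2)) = 1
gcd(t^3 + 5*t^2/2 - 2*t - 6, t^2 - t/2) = 1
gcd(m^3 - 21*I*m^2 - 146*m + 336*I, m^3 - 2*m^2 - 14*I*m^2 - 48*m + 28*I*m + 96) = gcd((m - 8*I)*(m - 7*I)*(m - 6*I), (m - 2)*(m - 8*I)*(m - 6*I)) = m^2 - 14*I*m - 48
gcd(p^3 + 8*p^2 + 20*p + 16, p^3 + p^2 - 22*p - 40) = p^2 + 6*p + 8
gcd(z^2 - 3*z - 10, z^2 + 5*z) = 1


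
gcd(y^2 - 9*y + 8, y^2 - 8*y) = y - 8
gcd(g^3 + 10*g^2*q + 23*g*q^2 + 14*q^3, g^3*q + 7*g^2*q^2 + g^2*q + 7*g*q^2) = g + 7*q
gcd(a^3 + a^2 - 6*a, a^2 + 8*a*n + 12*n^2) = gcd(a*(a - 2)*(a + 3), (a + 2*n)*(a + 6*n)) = 1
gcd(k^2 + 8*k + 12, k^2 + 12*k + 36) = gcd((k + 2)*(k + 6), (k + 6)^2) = k + 6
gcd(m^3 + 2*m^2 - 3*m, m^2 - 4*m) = m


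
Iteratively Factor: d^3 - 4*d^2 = (d - 4)*(d^2) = d*(d - 4)*(d)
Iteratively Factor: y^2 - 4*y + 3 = (y - 1)*(y - 3)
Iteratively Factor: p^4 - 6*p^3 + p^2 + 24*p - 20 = (p - 2)*(p^3 - 4*p^2 - 7*p + 10) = (p - 2)*(p - 1)*(p^2 - 3*p - 10) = (p - 5)*(p - 2)*(p - 1)*(p + 2)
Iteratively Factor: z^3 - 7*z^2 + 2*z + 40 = (z - 4)*(z^2 - 3*z - 10) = (z - 4)*(z + 2)*(z - 5)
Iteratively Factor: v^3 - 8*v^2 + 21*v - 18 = (v - 2)*(v^2 - 6*v + 9) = (v - 3)*(v - 2)*(v - 3)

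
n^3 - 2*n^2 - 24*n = n*(n - 6)*(n + 4)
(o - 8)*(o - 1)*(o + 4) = o^3 - 5*o^2 - 28*o + 32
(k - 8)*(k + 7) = k^2 - k - 56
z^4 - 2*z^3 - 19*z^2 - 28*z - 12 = (z - 6)*(z + 1)^2*(z + 2)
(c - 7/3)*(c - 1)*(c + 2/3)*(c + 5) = c^4 + 7*c^3/3 - 119*c^2/9 + 19*c/9 + 70/9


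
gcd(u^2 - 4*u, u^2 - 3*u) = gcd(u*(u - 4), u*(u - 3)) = u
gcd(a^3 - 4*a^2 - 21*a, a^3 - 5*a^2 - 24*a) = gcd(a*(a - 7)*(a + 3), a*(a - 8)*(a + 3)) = a^2 + 3*a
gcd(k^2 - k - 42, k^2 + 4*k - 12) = k + 6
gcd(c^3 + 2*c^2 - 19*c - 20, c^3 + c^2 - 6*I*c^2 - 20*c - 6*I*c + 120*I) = c^2 + c - 20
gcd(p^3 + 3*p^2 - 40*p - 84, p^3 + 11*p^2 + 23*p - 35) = p + 7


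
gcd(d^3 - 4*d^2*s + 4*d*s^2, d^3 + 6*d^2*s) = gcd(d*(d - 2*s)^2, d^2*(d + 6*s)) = d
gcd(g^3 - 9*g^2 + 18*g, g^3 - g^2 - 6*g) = g^2 - 3*g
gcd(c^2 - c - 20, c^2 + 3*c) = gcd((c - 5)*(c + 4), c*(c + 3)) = 1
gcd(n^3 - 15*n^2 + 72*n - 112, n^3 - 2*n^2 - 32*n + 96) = n^2 - 8*n + 16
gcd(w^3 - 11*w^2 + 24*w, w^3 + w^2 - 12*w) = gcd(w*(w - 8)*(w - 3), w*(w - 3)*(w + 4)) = w^2 - 3*w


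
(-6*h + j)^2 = 36*h^2 - 12*h*j + j^2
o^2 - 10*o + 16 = (o - 8)*(o - 2)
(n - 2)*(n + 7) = n^2 + 5*n - 14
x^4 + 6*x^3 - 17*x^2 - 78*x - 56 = (x - 4)*(x + 1)*(x + 2)*(x + 7)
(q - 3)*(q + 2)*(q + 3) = q^3 + 2*q^2 - 9*q - 18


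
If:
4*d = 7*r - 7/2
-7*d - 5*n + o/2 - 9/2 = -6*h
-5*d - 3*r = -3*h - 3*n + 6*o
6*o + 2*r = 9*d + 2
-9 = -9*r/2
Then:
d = 21/8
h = 8543/1056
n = 5801/1056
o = 173/48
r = 2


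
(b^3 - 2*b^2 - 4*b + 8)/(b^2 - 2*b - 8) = (b^2 - 4*b + 4)/(b - 4)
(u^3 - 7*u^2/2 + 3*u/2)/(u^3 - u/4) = 2*(u - 3)/(2*u + 1)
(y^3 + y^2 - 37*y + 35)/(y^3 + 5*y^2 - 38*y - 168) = (y^2 - 6*y + 5)/(y^2 - 2*y - 24)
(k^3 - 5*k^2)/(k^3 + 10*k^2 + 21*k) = k*(k - 5)/(k^2 + 10*k + 21)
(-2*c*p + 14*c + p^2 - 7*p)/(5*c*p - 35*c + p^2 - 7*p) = (-2*c + p)/(5*c + p)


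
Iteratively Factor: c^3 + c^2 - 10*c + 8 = (c - 2)*(c^2 + 3*c - 4) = (c - 2)*(c - 1)*(c + 4)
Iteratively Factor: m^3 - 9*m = (m + 3)*(m^2 - 3*m) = (m - 3)*(m + 3)*(m)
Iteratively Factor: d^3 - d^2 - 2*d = (d - 2)*(d^2 + d) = (d - 2)*(d + 1)*(d)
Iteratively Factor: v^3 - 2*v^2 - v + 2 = (v - 1)*(v^2 - v - 2) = (v - 1)*(v + 1)*(v - 2)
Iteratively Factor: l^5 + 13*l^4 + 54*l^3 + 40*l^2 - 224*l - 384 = (l + 4)*(l^4 + 9*l^3 + 18*l^2 - 32*l - 96) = (l + 4)^2*(l^3 + 5*l^2 - 2*l - 24) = (l - 2)*(l + 4)^2*(l^2 + 7*l + 12) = (l - 2)*(l + 3)*(l + 4)^2*(l + 4)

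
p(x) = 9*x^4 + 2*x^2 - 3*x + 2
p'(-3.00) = -987.00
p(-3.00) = 758.00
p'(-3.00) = -987.00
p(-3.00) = 758.00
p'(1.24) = 70.60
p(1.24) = 22.63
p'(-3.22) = -1217.78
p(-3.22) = 999.93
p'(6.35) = 9240.12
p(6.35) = 14696.73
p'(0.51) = 3.82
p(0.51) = 1.60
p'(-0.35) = -5.94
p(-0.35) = 3.43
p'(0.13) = -2.40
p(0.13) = 1.65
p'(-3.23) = -1229.06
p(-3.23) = 1012.16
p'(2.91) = 895.76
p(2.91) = 655.58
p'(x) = 36*x^3 + 4*x - 3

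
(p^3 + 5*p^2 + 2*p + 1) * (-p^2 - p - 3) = -p^5 - 6*p^4 - 10*p^3 - 18*p^2 - 7*p - 3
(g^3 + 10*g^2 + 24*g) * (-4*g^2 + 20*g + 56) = -4*g^5 - 20*g^4 + 160*g^3 + 1040*g^2 + 1344*g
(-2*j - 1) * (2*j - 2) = -4*j^2 + 2*j + 2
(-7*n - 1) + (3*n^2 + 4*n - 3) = 3*n^2 - 3*n - 4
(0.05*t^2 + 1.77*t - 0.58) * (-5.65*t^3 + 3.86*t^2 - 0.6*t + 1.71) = -0.2825*t^5 - 9.8075*t^4 + 10.0792*t^3 - 3.2153*t^2 + 3.3747*t - 0.9918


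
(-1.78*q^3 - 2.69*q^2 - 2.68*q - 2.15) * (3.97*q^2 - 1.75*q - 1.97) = -7.0666*q^5 - 7.5643*q^4 - 2.4255*q^3 + 1.4538*q^2 + 9.0421*q + 4.2355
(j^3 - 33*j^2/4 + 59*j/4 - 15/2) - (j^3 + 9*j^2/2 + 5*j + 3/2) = -51*j^2/4 + 39*j/4 - 9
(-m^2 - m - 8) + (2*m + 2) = -m^2 + m - 6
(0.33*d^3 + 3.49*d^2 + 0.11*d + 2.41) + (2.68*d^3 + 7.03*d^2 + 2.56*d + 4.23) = 3.01*d^3 + 10.52*d^2 + 2.67*d + 6.64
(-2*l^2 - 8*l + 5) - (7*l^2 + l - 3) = -9*l^2 - 9*l + 8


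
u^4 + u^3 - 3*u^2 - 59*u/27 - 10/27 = (u - 5/3)*(u + 1/3)^2*(u + 2)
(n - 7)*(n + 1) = n^2 - 6*n - 7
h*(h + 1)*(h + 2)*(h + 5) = h^4 + 8*h^3 + 17*h^2 + 10*h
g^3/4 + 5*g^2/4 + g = g*(g/4 + 1)*(g + 1)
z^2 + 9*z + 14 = (z + 2)*(z + 7)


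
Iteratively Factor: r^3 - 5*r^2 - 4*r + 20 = (r - 5)*(r^2 - 4) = (r - 5)*(r - 2)*(r + 2)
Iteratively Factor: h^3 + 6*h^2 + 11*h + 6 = (h + 1)*(h^2 + 5*h + 6) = (h + 1)*(h + 3)*(h + 2)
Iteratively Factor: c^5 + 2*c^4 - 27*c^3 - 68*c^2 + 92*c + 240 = (c - 2)*(c^4 + 4*c^3 - 19*c^2 - 106*c - 120) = (c - 2)*(c + 2)*(c^3 + 2*c^2 - 23*c - 60) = (c - 2)*(c + 2)*(c + 4)*(c^2 - 2*c - 15) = (c - 2)*(c + 2)*(c + 3)*(c + 4)*(c - 5)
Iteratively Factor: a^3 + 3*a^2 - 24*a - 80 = (a - 5)*(a^2 + 8*a + 16) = (a - 5)*(a + 4)*(a + 4)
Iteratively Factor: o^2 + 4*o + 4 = (o + 2)*(o + 2)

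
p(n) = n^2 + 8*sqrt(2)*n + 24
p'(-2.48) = 6.35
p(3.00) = 66.94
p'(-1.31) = 8.69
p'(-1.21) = 8.89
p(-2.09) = 4.72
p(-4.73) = -7.14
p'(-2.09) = 7.13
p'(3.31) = 17.93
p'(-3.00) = 5.31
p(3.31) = 72.40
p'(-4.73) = 1.85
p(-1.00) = 13.69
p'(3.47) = 18.25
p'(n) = 2*n + 8*sqrt(2)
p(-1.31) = 10.90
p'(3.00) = 17.31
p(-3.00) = -0.94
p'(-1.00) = 9.31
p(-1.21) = 11.77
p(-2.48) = 2.09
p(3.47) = 75.30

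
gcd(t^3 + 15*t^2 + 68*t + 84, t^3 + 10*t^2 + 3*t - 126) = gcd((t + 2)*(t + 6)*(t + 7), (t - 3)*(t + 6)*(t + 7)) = t^2 + 13*t + 42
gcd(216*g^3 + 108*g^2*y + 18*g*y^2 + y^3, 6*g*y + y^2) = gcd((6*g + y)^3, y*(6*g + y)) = 6*g + y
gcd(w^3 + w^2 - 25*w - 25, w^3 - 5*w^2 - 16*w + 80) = w - 5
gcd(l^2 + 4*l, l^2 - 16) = l + 4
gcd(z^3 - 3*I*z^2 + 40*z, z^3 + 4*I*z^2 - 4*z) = z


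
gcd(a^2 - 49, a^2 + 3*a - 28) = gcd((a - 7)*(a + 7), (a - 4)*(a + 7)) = a + 7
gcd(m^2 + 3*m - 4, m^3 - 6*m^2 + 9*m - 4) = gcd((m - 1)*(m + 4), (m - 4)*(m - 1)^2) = m - 1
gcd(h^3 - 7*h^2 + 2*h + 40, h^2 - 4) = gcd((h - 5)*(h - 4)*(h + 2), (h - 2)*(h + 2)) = h + 2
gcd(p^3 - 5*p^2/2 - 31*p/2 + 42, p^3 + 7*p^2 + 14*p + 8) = p + 4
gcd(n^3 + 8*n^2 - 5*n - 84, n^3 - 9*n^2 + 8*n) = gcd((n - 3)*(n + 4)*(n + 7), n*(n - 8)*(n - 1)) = 1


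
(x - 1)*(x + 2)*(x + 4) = x^3 + 5*x^2 + 2*x - 8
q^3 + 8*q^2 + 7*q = q*(q + 1)*(q + 7)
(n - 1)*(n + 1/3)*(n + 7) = n^3 + 19*n^2/3 - 5*n - 7/3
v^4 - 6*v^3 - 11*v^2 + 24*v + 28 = (v - 7)*(v - 2)*(v + 1)*(v + 2)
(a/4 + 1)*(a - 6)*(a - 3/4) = a^3/4 - 11*a^2/16 - 45*a/8 + 9/2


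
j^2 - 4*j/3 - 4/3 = (j - 2)*(j + 2/3)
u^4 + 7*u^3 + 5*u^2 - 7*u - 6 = (u - 1)*(u + 1)^2*(u + 6)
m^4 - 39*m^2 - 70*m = m*(m - 7)*(m + 2)*(m + 5)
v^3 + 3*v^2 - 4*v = v*(v - 1)*(v + 4)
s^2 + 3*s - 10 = (s - 2)*(s + 5)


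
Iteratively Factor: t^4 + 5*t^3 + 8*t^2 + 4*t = (t + 2)*(t^3 + 3*t^2 + 2*t) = t*(t + 2)*(t^2 + 3*t + 2) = t*(t + 1)*(t + 2)*(t + 2)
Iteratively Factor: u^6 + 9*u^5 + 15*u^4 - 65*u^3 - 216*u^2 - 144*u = (u)*(u^5 + 9*u^4 + 15*u^3 - 65*u^2 - 216*u - 144) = u*(u + 3)*(u^4 + 6*u^3 - 3*u^2 - 56*u - 48) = u*(u + 3)*(u + 4)*(u^3 + 2*u^2 - 11*u - 12) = u*(u + 1)*(u + 3)*(u + 4)*(u^2 + u - 12) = u*(u - 3)*(u + 1)*(u + 3)*(u + 4)*(u + 4)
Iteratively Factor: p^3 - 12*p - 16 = (p + 2)*(p^2 - 2*p - 8) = (p - 4)*(p + 2)*(p + 2)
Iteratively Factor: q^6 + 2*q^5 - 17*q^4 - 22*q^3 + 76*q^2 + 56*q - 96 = (q - 2)*(q^5 + 4*q^4 - 9*q^3 - 40*q^2 - 4*q + 48) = (q - 2)*(q + 2)*(q^4 + 2*q^3 - 13*q^2 - 14*q + 24) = (q - 2)*(q + 2)*(q + 4)*(q^3 - 2*q^2 - 5*q + 6) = (q - 2)*(q + 2)^2*(q + 4)*(q^2 - 4*q + 3) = (q - 2)*(q - 1)*(q + 2)^2*(q + 4)*(q - 3)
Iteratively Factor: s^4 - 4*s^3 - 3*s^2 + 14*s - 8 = (s - 4)*(s^3 - 3*s + 2) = (s - 4)*(s + 2)*(s^2 - 2*s + 1) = (s - 4)*(s - 1)*(s + 2)*(s - 1)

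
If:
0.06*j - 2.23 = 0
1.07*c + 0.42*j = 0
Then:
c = -14.59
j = 37.17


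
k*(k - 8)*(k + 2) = k^3 - 6*k^2 - 16*k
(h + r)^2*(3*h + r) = 3*h^3 + 7*h^2*r + 5*h*r^2 + r^3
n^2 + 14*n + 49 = (n + 7)^2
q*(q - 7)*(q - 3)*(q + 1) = q^4 - 9*q^3 + 11*q^2 + 21*q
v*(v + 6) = v^2 + 6*v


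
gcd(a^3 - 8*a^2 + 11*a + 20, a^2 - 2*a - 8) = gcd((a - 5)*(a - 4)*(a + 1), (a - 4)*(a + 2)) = a - 4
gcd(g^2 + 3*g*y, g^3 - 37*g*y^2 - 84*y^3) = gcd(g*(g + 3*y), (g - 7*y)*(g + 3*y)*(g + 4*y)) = g + 3*y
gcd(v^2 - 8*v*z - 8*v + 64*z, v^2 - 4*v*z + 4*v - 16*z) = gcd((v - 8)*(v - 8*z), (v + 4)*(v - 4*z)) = 1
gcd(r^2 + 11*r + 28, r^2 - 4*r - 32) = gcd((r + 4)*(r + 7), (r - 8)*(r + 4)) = r + 4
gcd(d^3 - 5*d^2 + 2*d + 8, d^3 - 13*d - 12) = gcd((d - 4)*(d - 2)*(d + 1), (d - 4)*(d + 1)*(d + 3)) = d^2 - 3*d - 4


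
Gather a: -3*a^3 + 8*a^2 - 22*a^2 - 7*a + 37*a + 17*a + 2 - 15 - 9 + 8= -3*a^3 - 14*a^2 + 47*a - 14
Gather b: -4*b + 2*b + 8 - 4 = 4 - 2*b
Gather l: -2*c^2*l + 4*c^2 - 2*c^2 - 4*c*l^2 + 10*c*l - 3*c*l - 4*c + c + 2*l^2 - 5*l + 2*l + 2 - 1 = 2*c^2 - 3*c + l^2*(2 - 4*c) + l*(-2*c^2 + 7*c - 3) + 1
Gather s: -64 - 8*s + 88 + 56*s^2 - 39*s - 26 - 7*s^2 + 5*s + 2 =49*s^2 - 42*s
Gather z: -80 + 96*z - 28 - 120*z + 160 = 52 - 24*z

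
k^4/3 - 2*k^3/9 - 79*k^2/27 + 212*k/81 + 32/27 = (k/3 + 1)*(k - 8/3)*(k - 4/3)*(k + 1/3)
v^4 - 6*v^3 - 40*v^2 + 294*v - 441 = (v - 7)*(v - 3)^2*(v + 7)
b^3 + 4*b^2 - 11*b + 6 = (b - 1)^2*(b + 6)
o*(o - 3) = o^2 - 3*o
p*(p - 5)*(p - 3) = p^3 - 8*p^2 + 15*p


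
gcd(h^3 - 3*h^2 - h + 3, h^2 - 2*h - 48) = 1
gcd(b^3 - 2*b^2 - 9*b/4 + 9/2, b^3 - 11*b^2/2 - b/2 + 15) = b^2 - b/2 - 3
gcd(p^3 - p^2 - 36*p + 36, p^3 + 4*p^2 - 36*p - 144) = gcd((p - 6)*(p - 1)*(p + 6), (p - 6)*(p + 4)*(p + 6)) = p^2 - 36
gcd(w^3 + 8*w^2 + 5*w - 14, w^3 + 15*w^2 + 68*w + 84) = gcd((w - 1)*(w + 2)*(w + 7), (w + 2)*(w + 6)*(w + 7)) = w^2 + 9*w + 14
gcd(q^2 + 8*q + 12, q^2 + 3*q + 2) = q + 2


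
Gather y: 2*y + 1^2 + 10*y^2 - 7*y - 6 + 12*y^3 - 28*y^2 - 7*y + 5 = 12*y^3 - 18*y^2 - 12*y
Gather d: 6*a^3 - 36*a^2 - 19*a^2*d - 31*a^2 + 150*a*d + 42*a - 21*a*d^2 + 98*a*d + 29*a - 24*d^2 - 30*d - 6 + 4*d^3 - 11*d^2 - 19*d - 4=6*a^3 - 67*a^2 + 71*a + 4*d^3 + d^2*(-21*a - 35) + d*(-19*a^2 + 248*a - 49) - 10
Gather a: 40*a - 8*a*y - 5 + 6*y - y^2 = a*(40 - 8*y) - y^2 + 6*y - 5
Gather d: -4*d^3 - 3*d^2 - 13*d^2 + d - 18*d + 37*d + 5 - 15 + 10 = -4*d^3 - 16*d^2 + 20*d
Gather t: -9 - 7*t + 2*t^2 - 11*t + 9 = 2*t^2 - 18*t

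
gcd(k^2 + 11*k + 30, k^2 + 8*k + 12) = k + 6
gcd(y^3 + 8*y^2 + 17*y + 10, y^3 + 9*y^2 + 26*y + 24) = y + 2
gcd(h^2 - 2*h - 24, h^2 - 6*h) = h - 6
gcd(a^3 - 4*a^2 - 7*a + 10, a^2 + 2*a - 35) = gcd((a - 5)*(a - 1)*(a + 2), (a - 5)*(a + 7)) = a - 5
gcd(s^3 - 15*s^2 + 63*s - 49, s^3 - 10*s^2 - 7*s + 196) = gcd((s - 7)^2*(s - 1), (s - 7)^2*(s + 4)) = s^2 - 14*s + 49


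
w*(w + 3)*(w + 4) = w^3 + 7*w^2 + 12*w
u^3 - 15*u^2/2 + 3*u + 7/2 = (u - 7)*(u - 1)*(u + 1/2)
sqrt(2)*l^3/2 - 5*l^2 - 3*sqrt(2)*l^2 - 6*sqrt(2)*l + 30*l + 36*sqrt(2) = (l - 6)*(l - 6*sqrt(2))*(sqrt(2)*l/2 + 1)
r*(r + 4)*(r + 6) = r^3 + 10*r^2 + 24*r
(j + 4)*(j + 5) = j^2 + 9*j + 20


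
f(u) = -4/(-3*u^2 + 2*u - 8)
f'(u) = -4*(6*u - 2)/(-3*u^2 + 2*u - 8)^2 = 8*(1 - 3*u)/(3*u^2 - 2*u + 8)^2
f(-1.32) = 0.25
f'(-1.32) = 0.16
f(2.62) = 0.17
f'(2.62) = -0.10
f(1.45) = 0.35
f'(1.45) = -0.21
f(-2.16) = 0.15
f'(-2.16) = 0.09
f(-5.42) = 0.04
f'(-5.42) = 0.01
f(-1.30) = 0.26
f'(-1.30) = 0.16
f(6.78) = 0.03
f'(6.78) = -0.01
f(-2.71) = 0.11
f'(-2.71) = 0.06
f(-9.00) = 0.01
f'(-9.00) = 0.00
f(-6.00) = 0.03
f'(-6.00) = 0.01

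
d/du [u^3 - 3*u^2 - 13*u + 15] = 3*u^2 - 6*u - 13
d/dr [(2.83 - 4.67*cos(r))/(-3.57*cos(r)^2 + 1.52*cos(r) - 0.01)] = (16.6719*cos(r)^2 - 20.2062*cos(r) + 4.2549)*sin(r)/(12.7449*cos(r)^4 - 10.8528*cos(r)^3 + 2.3818*cos(r)^2 - 0.0304*cos(r) + 0.0001)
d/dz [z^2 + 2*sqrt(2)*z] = 2*z + 2*sqrt(2)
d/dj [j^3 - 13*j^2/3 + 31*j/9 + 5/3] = 3*j^2 - 26*j/3 + 31/9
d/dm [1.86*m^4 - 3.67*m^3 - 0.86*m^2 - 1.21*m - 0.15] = 7.44*m^3 - 11.01*m^2 - 1.72*m - 1.21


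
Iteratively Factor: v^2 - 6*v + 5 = (v - 1)*(v - 5)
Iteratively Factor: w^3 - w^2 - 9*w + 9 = (w - 3)*(w^2 + 2*w - 3) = (w - 3)*(w - 1)*(w + 3)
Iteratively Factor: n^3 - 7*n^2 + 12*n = (n)*(n^2 - 7*n + 12) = n*(n - 4)*(n - 3)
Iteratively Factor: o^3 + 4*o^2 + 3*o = (o + 3)*(o^2 + o) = (o + 1)*(o + 3)*(o)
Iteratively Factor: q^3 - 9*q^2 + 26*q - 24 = (q - 2)*(q^2 - 7*q + 12) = (q - 3)*(q - 2)*(q - 4)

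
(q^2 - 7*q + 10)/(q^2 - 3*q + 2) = (q - 5)/(q - 1)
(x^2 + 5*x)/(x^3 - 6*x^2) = (x + 5)/(x*(x - 6))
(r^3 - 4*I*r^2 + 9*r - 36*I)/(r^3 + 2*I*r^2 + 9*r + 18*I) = (r - 4*I)/(r + 2*I)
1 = 1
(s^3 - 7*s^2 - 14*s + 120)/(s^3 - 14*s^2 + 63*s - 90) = (s + 4)/(s - 3)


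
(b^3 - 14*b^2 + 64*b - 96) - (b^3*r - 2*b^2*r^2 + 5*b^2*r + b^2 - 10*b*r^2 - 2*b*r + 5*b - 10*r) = -b^3*r + b^3 + 2*b^2*r^2 - 5*b^2*r - 15*b^2 + 10*b*r^2 + 2*b*r + 59*b + 10*r - 96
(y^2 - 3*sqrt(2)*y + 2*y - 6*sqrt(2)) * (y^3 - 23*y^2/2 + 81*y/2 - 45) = y^5 - 19*y^4/2 - 3*sqrt(2)*y^4 + 35*y^3/2 + 57*sqrt(2)*y^3/2 - 105*sqrt(2)*y^2/2 + 36*y^2 - 108*sqrt(2)*y - 90*y + 270*sqrt(2)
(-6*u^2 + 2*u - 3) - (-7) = -6*u^2 + 2*u + 4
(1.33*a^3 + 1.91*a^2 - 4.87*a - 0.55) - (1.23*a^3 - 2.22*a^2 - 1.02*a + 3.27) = 0.1*a^3 + 4.13*a^2 - 3.85*a - 3.82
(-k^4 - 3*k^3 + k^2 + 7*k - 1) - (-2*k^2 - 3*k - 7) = -k^4 - 3*k^3 + 3*k^2 + 10*k + 6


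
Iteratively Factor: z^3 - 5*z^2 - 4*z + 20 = (z + 2)*(z^2 - 7*z + 10) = (z - 5)*(z + 2)*(z - 2)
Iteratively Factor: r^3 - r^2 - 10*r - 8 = (r + 2)*(r^2 - 3*r - 4) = (r - 4)*(r + 2)*(r + 1)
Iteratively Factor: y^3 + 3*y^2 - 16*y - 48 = (y + 3)*(y^2 - 16) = (y - 4)*(y + 3)*(y + 4)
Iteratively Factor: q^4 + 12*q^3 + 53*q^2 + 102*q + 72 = (q + 3)*(q^3 + 9*q^2 + 26*q + 24) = (q + 3)^2*(q^2 + 6*q + 8) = (q + 2)*(q + 3)^2*(q + 4)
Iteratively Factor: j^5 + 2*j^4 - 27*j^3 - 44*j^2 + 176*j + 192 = (j + 4)*(j^4 - 2*j^3 - 19*j^2 + 32*j + 48) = (j + 1)*(j + 4)*(j^3 - 3*j^2 - 16*j + 48) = (j - 4)*(j + 1)*(j + 4)*(j^2 + j - 12) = (j - 4)*(j - 3)*(j + 1)*(j + 4)*(j + 4)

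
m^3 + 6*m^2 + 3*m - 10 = (m - 1)*(m + 2)*(m + 5)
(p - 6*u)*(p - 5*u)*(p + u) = p^3 - 10*p^2*u + 19*p*u^2 + 30*u^3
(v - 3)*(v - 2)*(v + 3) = v^3 - 2*v^2 - 9*v + 18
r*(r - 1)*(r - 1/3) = r^3 - 4*r^2/3 + r/3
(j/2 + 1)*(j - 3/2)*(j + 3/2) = j^3/2 + j^2 - 9*j/8 - 9/4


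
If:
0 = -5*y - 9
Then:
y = -9/5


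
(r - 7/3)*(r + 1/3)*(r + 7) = r^3 + 5*r^2 - 133*r/9 - 49/9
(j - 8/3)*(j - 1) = j^2 - 11*j/3 + 8/3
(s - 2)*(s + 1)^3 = s^4 + s^3 - 3*s^2 - 5*s - 2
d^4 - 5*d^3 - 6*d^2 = d^2*(d - 6)*(d + 1)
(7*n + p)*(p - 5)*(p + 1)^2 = 7*n*p^3 - 21*n*p^2 - 63*n*p - 35*n + p^4 - 3*p^3 - 9*p^2 - 5*p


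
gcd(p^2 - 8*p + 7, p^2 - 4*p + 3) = p - 1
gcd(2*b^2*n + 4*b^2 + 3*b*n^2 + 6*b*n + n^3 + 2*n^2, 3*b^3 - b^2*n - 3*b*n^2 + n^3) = b + n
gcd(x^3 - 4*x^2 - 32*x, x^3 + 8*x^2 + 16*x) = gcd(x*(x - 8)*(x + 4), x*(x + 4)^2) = x^2 + 4*x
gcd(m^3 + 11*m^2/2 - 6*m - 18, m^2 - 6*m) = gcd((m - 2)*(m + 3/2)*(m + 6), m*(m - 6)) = 1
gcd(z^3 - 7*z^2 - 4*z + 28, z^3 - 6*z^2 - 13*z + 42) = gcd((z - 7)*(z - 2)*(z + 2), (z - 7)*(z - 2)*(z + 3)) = z^2 - 9*z + 14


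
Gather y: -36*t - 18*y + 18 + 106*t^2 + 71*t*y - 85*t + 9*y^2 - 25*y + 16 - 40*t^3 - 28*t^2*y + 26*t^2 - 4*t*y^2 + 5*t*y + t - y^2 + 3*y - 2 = -40*t^3 + 132*t^2 - 120*t + y^2*(8 - 4*t) + y*(-28*t^2 + 76*t - 40) + 32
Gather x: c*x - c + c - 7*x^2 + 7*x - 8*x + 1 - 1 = -7*x^2 + x*(c - 1)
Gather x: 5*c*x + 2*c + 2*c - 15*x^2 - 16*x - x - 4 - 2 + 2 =4*c - 15*x^2 + x*(5*c - 17) - 4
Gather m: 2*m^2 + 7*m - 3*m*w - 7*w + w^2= 2*m^2 + m*(7 - 3*w) + w^2 - 7*w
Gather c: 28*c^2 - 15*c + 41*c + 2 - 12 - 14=28*c^2 + 26*c - 24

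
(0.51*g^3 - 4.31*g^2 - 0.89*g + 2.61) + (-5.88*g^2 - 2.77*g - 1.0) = 0.51*g^3 - 10.19*g^2 - 3.66*g + 1.61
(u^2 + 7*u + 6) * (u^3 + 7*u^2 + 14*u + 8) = u^5 + 14*u^4 + 69*u^3 + 148*u^2 + 140*u + 48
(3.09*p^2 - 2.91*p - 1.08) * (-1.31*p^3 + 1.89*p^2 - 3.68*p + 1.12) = -4.0479*p^5 + 9.6522*p^4 - 15.4563*p^3 + 12.1284*p^2 + 0.7152*p - 1.2096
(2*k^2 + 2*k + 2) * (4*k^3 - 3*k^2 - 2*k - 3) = 8*k^5 + 2*k^4 - 2*k^3 - 16*k^2 - 10*k - 6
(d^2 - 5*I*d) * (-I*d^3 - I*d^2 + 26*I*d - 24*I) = -I*d^5 - 5*d^4 - I*d^4 - 5*d^3 + 26*I*d^3 + 130*d^2 - 24*I*d^2 - 120*d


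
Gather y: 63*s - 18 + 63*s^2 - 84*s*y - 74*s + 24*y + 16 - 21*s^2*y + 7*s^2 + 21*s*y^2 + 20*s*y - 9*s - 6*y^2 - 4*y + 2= 70*s^2 - 20*s + y^2*(21*s - 6) + y*(-21*s^2 - 64*s + 20)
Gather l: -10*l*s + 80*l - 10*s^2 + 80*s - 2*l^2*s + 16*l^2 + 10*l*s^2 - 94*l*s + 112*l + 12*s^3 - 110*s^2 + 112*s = l^2*(16 - 2*s) + l*(10*s^2 - 104*s + 192) + 12*s^3 - 120*s^2 + 192*s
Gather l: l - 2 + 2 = l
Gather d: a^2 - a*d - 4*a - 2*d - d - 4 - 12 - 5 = a^2 - 4*a + d*(-a - 3) - 21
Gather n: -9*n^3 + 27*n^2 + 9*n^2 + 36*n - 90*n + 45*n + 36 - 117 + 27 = -9*n^3 + 36*n^2 - 9*n - 54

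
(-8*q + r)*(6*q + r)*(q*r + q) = -48*q^3*r - 48*q^3 - 2*q^2*r^2 - 2*q^2*r + q*r^3 + q*r^2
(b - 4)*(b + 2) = b^2 - 2*b - 8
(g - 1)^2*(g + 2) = g^3 - 3*g + 2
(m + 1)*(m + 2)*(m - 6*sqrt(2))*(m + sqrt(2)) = m^4 - 5*sqrt(2)*m^3 + 3*m^3 - 15*sqrt(2)*m^2 - 10*m^2 - 36*m - 10*sqrt(2)*m - 24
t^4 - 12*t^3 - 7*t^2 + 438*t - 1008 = (t - 8)*(t - 7)*(t - 3)*(t + 6)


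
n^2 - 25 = (n - 5)*(n + 5)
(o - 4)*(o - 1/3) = o^2 - 13*o/3 + 4/3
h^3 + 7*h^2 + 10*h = h*(h + 2)*(h + 5)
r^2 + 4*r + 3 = (r + 1)*(r + 3)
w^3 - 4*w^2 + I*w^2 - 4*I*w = w*(w - 4)*(w + I)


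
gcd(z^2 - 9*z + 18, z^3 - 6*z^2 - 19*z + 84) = z - 3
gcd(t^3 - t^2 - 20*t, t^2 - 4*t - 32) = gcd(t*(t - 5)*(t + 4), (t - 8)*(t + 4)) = t + 4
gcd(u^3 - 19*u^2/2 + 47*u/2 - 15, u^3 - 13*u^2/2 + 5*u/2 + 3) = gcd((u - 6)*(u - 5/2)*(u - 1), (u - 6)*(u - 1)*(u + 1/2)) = u^2 - 7*u + 6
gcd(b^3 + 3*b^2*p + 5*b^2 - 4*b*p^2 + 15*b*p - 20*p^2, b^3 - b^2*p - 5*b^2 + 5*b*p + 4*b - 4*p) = -b + p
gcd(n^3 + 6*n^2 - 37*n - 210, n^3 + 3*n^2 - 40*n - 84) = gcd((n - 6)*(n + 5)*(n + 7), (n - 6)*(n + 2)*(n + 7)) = n^2 + n - 42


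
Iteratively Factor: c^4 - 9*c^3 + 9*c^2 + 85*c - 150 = (c - 5)*(c^3 - 4*c^2 - 11*c + 30) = (c - 5)*(c + 3)*(c^2 - 7*c + 10) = (c - 5)^2*(c + 3)*(c - 2)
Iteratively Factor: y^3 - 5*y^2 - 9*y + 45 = (y + 3)*(y^2 - 8*y + 15) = (y - 3)*(y + 3)*(y - 5)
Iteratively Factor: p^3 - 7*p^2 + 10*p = (p - 2)*(p^2 - 5*p) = p*(p - 2)*(p - 5)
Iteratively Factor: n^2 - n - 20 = (n + 4)*(n - 5)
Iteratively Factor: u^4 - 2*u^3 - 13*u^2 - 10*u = (u)*(u^3 - 2*u^2 - 13*u - 10) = u*(u + 2)*(u^2 - 4*u - 5) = u*(u + 1)*(u + 2)*(u - 5)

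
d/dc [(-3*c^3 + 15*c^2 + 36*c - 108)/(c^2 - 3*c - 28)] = 3*(-c^4 + 6*c^3 + 57*c^2 - 208*c - 444)/(c^4 - 6*c^3 - 47*c^2 + 168*c + 784)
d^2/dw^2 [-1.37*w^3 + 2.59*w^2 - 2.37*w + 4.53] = 5.18 - 8.22*w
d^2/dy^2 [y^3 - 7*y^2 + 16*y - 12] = 6*y - 14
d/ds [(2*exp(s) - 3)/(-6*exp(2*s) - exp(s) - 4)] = ((2*exp(s) - 3)*(12*exp(s) + 1) - 12*exp(2*s) - 2*exp(s) - 8)*exp(s)/(6*exp(2*s) + exp(s) + 4)^2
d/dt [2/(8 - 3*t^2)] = 12*t/(3*t^2 - 8)^2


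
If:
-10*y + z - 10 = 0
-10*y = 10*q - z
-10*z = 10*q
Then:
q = 1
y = -11/10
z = -1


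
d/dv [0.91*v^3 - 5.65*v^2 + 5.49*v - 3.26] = 2.73*v^2 - 11.3*v + 5.49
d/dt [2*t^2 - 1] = 4*t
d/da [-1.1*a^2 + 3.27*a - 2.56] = 3.27 - 2.2*a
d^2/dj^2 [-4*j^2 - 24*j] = -8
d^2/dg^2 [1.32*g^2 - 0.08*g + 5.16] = 2.64000000000000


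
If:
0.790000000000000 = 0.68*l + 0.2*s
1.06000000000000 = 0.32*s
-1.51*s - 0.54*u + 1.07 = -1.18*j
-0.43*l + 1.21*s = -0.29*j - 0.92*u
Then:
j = 1.20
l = 0.19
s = 3.31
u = -4.65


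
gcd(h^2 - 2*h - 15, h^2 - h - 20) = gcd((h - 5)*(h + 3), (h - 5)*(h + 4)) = h - 5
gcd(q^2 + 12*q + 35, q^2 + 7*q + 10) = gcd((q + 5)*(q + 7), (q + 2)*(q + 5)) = q + 5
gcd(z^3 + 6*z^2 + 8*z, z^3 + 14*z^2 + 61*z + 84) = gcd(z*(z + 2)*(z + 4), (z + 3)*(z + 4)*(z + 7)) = z + 4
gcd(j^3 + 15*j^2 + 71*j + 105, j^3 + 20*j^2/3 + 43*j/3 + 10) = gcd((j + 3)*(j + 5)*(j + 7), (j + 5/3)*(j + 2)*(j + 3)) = j + 3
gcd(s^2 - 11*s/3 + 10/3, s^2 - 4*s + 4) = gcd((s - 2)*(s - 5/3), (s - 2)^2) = s - 2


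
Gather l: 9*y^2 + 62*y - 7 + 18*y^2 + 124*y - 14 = 27*y^2 + 186*y - 21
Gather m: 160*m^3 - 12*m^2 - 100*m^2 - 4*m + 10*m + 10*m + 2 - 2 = 160*m^3 - 112*m^2 + 16*m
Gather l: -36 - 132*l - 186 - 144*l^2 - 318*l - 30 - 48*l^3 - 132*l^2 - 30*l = -48*l^3 - 276*l^2 - 480*l - 252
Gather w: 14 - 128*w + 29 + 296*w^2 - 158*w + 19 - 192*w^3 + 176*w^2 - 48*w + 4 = -192*w^3 + 472*w^2 - 334*w + 66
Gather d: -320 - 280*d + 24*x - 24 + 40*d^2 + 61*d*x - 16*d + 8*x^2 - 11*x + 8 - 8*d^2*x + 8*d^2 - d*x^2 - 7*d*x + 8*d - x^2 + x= d^2*(48 - 8*x) + d*(-x^2 + 54*x - 288) + 7*x^2 + 14*x - 336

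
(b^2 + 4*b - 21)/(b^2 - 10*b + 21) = (b + 7)/(b - 7)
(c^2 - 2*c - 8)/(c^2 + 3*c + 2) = (c - 4)/(c + 1)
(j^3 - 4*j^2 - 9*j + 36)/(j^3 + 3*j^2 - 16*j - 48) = (j - 3)/(j + 4)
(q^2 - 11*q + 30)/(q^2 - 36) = (q - 5)/(q + 6)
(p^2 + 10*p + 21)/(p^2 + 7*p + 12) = (p + 7)/(p + 4)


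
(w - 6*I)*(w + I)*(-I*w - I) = -I*w^3 - 5*w^2 - I*w^2 - 5*w - 6*I*w - 6*I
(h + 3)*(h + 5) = h^2 + 8*h + 15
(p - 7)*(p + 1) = p^2 - 6*p - 7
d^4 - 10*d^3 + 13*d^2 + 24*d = d*(d - 8)*(d - 3)*(d + 1)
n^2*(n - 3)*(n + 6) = n^4 + 3*n^3 - 18*n^2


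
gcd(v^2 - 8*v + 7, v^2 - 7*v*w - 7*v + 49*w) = v - 7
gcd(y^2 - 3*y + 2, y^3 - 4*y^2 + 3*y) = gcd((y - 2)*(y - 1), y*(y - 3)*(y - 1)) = y - 1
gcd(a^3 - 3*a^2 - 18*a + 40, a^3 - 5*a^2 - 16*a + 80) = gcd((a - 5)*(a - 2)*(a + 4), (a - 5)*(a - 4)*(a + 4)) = a^2 - a - 20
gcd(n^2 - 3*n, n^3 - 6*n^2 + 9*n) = n^2 - 3*n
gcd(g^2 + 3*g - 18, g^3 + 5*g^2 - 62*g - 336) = g + 6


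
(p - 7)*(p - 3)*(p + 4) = p^3 - 6*p^2 - 19*p + 84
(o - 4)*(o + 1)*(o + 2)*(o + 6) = o^4 + 5*o^3 - 16*o^2 - 68*o - 48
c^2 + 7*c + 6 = (c + 1)*(c + 6)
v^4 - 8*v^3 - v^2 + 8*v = v*(v - 8)*(v - 1)*(v + 1)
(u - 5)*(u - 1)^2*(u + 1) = u^4 - 6*u^3 + 4*u^2 + 6*u - 5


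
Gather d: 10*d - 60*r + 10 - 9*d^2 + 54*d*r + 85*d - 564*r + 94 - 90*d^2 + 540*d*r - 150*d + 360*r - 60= -99*d^2 + d*(594*r - 55) - 264*r + 44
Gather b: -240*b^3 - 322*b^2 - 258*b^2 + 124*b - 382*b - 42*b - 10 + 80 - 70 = -240*b^3 - 580*b^2 - 300*b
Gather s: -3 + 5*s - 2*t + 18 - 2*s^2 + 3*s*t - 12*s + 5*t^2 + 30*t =-2*s^2 + s*(3*t - 7) + 5*t^2 + 28*t + 15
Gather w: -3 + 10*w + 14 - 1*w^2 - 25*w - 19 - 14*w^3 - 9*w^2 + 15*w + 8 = -14*w^3 - 10*w^2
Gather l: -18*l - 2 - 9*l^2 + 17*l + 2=-9*l^2 - l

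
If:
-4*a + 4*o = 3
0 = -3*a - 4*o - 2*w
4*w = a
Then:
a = -2/5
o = 7/20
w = -1/10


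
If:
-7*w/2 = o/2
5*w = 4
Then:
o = -28/5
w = 4/5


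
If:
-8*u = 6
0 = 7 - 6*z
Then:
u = -3/4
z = 7/6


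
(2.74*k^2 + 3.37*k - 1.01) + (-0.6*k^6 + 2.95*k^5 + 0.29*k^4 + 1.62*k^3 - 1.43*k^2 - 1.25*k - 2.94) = -0.6*k^6 + 2.95*k^5 + 0.29*k^4 + 1.62*k^3 + 1.31*k^2 + 2.12*k - 3.95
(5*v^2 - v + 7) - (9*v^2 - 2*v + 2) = -4*v^2 + v + 5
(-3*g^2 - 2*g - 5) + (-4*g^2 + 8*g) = -7*g^2 + 6*g - 5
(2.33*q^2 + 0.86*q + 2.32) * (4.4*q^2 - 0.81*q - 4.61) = 10.252*q^4 + 1.8967*q^3 - 1.2299*q^2 - 5.8438*q - 10.6952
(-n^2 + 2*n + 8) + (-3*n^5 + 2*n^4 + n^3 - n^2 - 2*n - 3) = -3*n^5 + 2*n^4 + n^3 - 2*n^2 + 5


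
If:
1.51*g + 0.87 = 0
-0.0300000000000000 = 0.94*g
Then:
No Solution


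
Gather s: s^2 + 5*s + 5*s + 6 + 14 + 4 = s^2 + 10*s + 24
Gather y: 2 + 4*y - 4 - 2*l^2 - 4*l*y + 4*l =-2*l^2 + 4*l + y*(4 - 4*l) - 2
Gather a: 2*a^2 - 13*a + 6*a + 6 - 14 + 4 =2*a^2 - 7*a - 4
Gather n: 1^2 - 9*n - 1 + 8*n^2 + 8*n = 8*n^2 - n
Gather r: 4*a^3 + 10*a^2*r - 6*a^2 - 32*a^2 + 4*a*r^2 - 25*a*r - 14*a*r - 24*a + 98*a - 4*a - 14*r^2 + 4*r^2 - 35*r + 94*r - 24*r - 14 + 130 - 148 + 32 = 4*a^3 - 38*a^2 + 70*a + r^2*(4*a - 10) + r*(10*a^2 - 39*a + 35)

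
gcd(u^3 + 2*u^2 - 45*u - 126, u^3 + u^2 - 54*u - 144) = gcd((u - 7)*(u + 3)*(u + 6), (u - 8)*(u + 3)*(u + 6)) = u^2 + 9*u + 18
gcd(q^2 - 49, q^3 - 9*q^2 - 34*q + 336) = q - 7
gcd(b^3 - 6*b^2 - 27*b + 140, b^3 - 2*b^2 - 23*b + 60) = b^2 + b - 20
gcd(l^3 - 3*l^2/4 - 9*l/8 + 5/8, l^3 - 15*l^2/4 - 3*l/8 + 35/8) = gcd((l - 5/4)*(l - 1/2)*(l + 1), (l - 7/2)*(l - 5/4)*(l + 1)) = l^2 - l/4 - 5/4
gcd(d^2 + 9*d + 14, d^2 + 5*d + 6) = d + 2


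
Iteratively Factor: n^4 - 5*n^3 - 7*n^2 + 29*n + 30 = (n - 3)*(n^3 - 2*n^2 - 13*n - 10) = (n - 5)*(n - 3)*(n^2 + 3*n + 2) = (n - 5)*(n - 3)*(n + 1)*(n + 2)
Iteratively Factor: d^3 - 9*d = (d + 3)*(d^2 - 3*d) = d*(d + 3)*(d - 3)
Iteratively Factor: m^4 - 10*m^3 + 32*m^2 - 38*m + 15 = (m - 3)*(m^3 - 7*m^2 + 11*m - 5) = (m - 5)*(m - 3)*(m^2 - 2*m + 1) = (m - 5)*(m - 3)*(m - 1)*(m - 1)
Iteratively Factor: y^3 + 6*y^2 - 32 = (y - 2)*(y^2 + 8*y + 16) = (y - 2)*(y + 4)*(y + 4)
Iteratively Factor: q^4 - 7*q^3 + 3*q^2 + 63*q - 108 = (q - 3)*(q^3 - 4*q^2 - 9*q + 36) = (q - 3)*(q + 3)*(q^2 - 7*q + 12) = (q - 4)*(q - 3)*(q + 3)*(q - 3)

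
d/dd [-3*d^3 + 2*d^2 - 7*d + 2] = -9*d^2 + 4*d - 7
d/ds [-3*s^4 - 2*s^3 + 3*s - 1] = -12*s^3 - 6*s^2 + 3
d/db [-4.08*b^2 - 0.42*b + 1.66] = -8.16*b - 0.42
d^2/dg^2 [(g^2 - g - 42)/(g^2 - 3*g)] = 4*(g^3 - 63*g^2 + 189*g - 189)/(g^3*(g^3 - 9*g^2 + 27*g - 27))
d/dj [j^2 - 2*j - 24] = 2*j - 2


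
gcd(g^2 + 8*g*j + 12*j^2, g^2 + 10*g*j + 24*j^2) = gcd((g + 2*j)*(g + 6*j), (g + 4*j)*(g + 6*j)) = g + 6*j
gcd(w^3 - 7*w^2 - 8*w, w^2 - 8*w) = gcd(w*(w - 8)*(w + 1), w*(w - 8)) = w^2 - 8*w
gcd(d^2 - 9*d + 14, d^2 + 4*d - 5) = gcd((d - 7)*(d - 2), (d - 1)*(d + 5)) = 1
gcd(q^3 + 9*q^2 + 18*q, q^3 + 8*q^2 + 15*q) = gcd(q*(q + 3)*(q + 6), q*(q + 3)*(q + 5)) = q^2 + 3*q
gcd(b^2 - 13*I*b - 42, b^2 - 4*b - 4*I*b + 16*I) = 1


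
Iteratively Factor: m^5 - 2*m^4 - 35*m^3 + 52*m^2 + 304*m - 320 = (m - 4)*(m^4 + 2*m^3 - 27*m^2 - 56*m + 80) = (m - 4)*(m + 4)*(m^3 - 2*m^2 - 19*m + 20) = (m - 4)*(m - 1)*(m + 4)*(m^2 - m - 20) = (m - 5)*(m - 4)*(m - 1)*(m + 4)*(m + 4)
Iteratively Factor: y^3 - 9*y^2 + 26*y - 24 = (y - 2)*(y^2 - 7*y + 12) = (y - 4)*(y - 2)*(y - 3)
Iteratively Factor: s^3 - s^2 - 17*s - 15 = (s + 3)*(s^2 - 4*s - 5) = (s - 5)*(s + 3)*(s + 1)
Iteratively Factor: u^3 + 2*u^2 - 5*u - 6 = (u + 1)*(u^2 + u - 6) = (u - 2)*(u + 1)*(u + 3)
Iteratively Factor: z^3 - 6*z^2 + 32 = (z - 4)*(z^2 - 2*z - 8) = (z - 4)*(z + 2)*(z - 4)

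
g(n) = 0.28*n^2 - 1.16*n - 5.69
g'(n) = 0.56*n - 1.16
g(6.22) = -2.07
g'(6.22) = 2.32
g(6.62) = -1.10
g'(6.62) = 2.55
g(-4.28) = 4.40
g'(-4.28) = -3.56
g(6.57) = -1.23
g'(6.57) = 2.52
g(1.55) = -6.82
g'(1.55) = -0.29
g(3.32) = -6.45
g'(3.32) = 0.70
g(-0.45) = -5.11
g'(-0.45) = -1.41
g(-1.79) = -2.72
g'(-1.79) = -2.16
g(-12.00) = 48.55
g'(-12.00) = -7.88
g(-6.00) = 11.35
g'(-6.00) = -4.52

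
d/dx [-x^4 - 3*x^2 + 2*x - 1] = -4*x^3 - 6*x + 2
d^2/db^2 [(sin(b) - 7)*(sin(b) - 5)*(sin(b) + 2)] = -9*sin(b)^3 + 40*sin(b)^2 - 5*sin(b) - 20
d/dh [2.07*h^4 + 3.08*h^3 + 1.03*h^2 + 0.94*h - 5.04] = 8.28*h^3 + 9.24*h^2 + 2.06*h + 0.94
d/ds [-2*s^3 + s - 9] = 1 - 6*s^2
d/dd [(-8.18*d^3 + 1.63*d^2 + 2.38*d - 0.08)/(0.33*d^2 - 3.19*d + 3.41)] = (-2.6994*d^4 + 52.1884*d^3 - 89.6665*d^2 + 11.1694*d + 7.8606)/(0.1089*d^4 - 2.1054*d^3 + 12.4267*d^2 - 21.7558*d + 11.6281)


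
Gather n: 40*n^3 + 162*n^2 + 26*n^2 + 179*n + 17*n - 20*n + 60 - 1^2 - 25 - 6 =40*n^3 + 188*n^2 + 176*n + 28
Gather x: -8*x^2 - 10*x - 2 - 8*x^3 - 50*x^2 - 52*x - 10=-8*x^3 - 58*x^2 - 62*x - 12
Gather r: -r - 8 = -r - 8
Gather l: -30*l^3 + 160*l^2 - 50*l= -30*l^3 + 160*l^2 - 50*l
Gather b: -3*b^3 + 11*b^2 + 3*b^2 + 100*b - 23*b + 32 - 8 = -3*b^3 + 14*b^2 + 77*b + 24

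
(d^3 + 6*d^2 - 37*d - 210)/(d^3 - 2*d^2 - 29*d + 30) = (d + 7)/(d - 1)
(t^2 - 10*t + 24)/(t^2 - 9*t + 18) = (t - 4)/(t - 3)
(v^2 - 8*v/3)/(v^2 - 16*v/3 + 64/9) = 3*v/(3*v - 8)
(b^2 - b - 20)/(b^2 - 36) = (b^2 - b - 20)/(b^2 - 36)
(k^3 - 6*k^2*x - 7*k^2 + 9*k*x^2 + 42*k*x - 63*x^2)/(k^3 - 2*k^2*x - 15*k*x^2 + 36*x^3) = (k - 7)/(k + 4*x)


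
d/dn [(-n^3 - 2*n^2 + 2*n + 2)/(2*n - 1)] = (-4*n^3 - n^2 + 4*n - 6)/(4*n^2 - 4*n + 1)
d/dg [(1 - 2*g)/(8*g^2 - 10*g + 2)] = (8*g^2 - 8*g + 3)/(2*(16*g^4 - 40*g^3 + 33*g^2 - 10*g + 1))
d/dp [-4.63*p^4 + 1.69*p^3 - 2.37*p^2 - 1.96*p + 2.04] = -18.52*p^3 + 5.07*p^2 - 4.74*p - 1.96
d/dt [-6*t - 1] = -6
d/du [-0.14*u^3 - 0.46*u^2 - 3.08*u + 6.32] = -0.42*u^2 - 0.92*u - 3.08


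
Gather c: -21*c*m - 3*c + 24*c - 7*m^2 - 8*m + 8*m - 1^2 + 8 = c*(21 - 21*m) - 7*m^2 + 7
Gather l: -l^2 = -l^2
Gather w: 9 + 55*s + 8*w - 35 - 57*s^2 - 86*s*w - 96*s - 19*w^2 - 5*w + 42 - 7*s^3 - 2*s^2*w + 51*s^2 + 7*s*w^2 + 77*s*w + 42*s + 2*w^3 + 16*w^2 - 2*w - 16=-7*s^3 - 6*s^2 + s + 2*w^3 + w^2*(7*s - 3) + w*(-2*s^2 - 9*s + 1)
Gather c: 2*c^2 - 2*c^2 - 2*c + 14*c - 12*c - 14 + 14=0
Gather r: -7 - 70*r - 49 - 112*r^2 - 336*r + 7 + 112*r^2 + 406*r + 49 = 0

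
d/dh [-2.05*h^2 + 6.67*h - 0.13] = 6.67 - 4.1*h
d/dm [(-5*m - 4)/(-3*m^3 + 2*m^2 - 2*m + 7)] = (-30*m^3 - 26*m^2 + 16*m - 43)/(9*m^6 - 12*m^5 + 16*m^4 - 50*m^3 + 32*m^2 - 28*m + 49)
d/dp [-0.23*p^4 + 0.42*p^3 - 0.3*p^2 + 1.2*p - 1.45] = -0.92*p^3 + 1.26*p^2 - 0.6*p + 1.2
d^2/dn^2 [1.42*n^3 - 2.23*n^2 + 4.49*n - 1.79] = 8.52*n - 4.46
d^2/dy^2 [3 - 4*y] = 0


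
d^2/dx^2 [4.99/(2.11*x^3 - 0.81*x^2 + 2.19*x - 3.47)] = ((8.0838 - 63.1734*x)*(2.11*x^3 - 0.81*x^2 + 2.19*x - 3.47) + 4.99*(6.33*x^2 - 1.62*x + 2.19)*(12.66*x^2 - 3.24*x + 4.38))/(2.11*x^3 - 0.81*x^2 + 2.19*x - 3.47)^3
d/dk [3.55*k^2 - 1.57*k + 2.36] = 7.1*k - 1.57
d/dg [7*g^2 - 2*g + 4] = 14*g - 2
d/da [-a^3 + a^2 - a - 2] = -3*a^2 + 2*a - 1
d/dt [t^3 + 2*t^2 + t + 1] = 3*t^2 + 4*t + 1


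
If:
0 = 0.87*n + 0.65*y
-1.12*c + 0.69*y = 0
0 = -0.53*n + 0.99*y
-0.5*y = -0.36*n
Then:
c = 0.00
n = 0.00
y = 0.00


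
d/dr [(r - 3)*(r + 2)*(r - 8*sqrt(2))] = 3*r^2 - 16*sqrt(2)*r - 2*r - 6 + 8*sqrt(2)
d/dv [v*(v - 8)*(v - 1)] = 3*v^2 - 18*v + 8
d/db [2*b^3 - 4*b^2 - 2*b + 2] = 6*b^2 - 8*b - 2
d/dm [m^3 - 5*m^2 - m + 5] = 3*m^2 - 10*m - 1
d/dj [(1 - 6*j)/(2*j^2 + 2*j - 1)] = 4*(3*j^2 - j + 1)/(4*j^4 + 8*j^3 - 4*j + 1)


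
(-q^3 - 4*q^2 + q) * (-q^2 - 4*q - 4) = q^5 + 8*q^4 + 19*q^3 + 12*q^2 - 4*q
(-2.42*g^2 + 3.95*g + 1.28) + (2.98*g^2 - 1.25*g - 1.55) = 0.56*g^2 + 2.7*g - 0.27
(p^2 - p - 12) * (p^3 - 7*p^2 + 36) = p^5 - 8*p^4 - 5*p^3 + 120*p^2 - 36*p - 432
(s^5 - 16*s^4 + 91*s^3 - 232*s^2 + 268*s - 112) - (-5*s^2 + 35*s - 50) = s^5 - 16*s^4 + 91*s^3 - 227*s^2 + 233*s - 62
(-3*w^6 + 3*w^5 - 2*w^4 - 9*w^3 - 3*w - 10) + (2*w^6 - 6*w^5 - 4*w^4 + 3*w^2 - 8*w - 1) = -w^6 - 3*w^5 - 6*w^4 - 9*w^3 + 3*w^2 - 11*w - 11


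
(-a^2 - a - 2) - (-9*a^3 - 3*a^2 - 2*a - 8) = 9*a^3 + 2*a^2 + a + 6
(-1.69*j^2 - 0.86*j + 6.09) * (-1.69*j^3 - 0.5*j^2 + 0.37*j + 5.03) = 2.8561*j^5 + 2.2984*j^4 - 10.4874*j^3 - 11.8639*j^2 - 2.0725*j + 30.6327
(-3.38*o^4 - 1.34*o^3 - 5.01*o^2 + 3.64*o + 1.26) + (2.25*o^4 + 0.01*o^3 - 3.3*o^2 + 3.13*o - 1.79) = -1.13*o^4 - 1.33*o^3 - 8.31*o^2 + 6.77*o - 0.53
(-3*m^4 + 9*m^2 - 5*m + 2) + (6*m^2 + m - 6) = -3*m^4 + 15*m^2 - 4*m - 4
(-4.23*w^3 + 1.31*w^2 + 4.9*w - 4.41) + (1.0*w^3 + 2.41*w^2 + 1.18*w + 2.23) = -3.23*w^3 + 3.72*w^2 + 6.08*w - 2.18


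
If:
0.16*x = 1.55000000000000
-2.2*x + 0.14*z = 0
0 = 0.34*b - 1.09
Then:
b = 3.21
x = 9.69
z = 152.23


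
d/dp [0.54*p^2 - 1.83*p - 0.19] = 1.08*p - 1.83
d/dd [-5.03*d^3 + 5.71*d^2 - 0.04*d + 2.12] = -15.09*d^2 + 11.42*d - 0.04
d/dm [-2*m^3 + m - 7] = 1 - 6*m^2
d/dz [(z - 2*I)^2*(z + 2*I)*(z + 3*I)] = 4*z^3 + 3*I*z^2 + 20*z + 4*I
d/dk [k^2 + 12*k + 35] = 2*k + 12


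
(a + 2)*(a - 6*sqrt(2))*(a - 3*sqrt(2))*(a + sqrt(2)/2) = a^4 - 17*sqrt(2)*a^3/2 + 2*a^3 - 17*sqrt(2)*a^2 + 27*a^2 + 18*sqrt(2)*a + 54*a + 36*sqrt(2)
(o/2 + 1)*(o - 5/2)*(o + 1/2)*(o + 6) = o^4/2 + 3*o^3 - 21*o^2/8 - 17*o - 15/2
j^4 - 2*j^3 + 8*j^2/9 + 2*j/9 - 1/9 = (j - 1)^2*(j - 1/3)*(j + 1/3)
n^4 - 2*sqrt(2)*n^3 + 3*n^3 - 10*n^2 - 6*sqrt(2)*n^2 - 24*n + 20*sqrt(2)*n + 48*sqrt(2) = (n - 3)*(n + 2)*(n + 4)*(n - 2*sqrt(2))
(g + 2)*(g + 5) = g^2 + 7*g + 10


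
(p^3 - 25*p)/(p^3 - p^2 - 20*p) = (p + 5)/(p + 4)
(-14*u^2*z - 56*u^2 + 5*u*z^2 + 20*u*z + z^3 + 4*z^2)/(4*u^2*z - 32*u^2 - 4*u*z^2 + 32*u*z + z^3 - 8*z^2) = (7*u*z + 28*u + z^2 + 4*z)/(-2*u*z + 16*u + z^2 - 8*z)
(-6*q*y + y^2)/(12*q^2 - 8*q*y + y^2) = y/(-2*q + y)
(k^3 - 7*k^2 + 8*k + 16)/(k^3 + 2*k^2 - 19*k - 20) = (k - 4)/(k + 5)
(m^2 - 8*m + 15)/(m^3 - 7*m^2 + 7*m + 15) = 1/(m + 1)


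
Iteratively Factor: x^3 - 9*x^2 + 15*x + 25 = (x - 5)*(x^2 - 4*x - 5) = (x - 5)*(x + 1)*(x - 5)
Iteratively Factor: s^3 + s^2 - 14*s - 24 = (s + 3)*(s^2 - 2*s - 8) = (s - 4)*(s + 3)*(s + 2)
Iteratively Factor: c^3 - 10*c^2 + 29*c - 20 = (c - 5)*(c^2 - 5*c + 4) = (c - 5)*(c - 4)*(c - 1)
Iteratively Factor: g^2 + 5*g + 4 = (g + 4)*(g + 1)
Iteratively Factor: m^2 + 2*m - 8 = (m + 4)*(m - 2)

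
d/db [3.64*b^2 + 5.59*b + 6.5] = 7.28*b + 5.59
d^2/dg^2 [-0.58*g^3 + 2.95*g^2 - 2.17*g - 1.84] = 5.9 - 3.48*g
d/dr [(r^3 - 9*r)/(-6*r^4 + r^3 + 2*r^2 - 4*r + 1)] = (6*r^6 - 160*r^4 + 10*r^3 + 21*r^2 - 9)/(36*r^8 - 12*r^7 - 23*r^6 + 52*r^5 - 16*r^4 - 14*r^3 + 20*r^2 - 8*r + 1)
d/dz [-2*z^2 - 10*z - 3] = -4*z - 10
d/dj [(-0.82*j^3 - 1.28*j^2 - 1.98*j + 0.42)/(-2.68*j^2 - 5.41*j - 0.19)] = (2.1976*j^4 + 8.8724*j^3 + 2.0858*j^2 + 2.7376*j + 2.6484)/(7.1824*j^4 + 28.9976*j^3 + 30.2865*j^2 + 2.0558*j + 0.0361)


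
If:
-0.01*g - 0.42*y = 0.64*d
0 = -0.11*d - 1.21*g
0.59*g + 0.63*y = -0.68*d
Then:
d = 0.00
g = 0.00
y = 0.00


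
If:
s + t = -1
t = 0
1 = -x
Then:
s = -1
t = 0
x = -1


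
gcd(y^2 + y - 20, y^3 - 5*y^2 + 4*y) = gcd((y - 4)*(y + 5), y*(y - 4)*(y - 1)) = y - 4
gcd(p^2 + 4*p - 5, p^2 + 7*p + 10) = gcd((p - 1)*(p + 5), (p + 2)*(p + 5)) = p + 5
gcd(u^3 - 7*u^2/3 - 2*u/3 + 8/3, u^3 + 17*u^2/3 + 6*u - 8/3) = 1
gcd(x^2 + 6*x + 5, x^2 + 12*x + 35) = x + 5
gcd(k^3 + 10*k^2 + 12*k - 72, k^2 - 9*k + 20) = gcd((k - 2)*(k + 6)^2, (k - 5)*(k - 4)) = 1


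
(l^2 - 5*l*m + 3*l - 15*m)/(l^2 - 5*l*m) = (l + 3)/l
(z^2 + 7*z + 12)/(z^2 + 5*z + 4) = (z + 3)/(z + 1)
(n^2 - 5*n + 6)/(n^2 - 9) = (n - 2)/(n + 3)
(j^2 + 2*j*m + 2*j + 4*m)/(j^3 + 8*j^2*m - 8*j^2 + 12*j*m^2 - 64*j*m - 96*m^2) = (j + 2)/(j^2 + 6*j*m - 8*j - 48*m)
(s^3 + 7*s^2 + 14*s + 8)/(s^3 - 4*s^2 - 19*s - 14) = (s + 4)/(s - 7)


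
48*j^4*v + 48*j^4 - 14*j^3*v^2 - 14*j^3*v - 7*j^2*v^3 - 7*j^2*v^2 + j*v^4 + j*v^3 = (-8*j + v)*(-2*j + v)*(3*j + v)*(j*v + j)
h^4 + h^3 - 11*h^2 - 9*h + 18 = (h - 3)*(h - 1)*(h + 2)*(h + 3)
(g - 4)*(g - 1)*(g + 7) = g^3 + 2*g^2 - 31*g + 28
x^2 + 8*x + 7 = (x + 1)*(x + 7)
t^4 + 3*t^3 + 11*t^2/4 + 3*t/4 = t*(t + 1/2)*(t + 1)*(t + 3/2)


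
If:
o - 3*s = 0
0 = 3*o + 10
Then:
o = -10/3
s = -10/9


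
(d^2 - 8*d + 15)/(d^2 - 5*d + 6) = (d - 5)/(d - 2)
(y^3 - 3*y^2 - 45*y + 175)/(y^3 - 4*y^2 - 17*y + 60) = (y^2 + 2*y - 35)/(y^2 + y - 12)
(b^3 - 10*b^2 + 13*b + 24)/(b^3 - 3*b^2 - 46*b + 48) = (b^2 - 2*b - 3)/(b^2 + 5*b - 6)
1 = 1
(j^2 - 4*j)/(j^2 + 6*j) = (j - 4)/(j + 6)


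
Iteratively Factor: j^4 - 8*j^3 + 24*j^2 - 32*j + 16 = (j - 2)*(j^3 - 6*j^2 + 12*j - 8) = (j - 2)^2*(j^2 - 4*j + 4) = (j - 2)^3*(j - 2)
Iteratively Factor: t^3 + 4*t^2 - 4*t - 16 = (t + 2)*(t^2 + 2*t - 8) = (t - 2)*(t + 2)*(t + 4)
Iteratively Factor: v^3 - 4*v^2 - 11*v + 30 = (v - 5)*(v^2 + v - 6) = (v - 5)*(v - 2)*(v + 3)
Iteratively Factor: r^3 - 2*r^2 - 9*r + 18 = (r - 3)*(r^2 + r - 6) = (r - 3)*(r + 3)*(r - 2)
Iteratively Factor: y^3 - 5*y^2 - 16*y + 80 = (y + 4)*(y^2 - 9*y + 20) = (y - 5)*(y + 4)*(y - 4)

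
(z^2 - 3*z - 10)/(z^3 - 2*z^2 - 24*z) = (-z^2 + 3*z + 10)/(z*(-z^2 + 2*z + 24))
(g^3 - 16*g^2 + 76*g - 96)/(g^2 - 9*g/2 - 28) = 2*(g^2 - 8*g + 12)/(2*g + 7)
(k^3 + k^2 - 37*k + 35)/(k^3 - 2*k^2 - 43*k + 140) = (k - 1)/(k - 4)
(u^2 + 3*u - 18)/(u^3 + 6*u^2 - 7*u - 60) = (u + 6)/(u^2 + 9*u + 20)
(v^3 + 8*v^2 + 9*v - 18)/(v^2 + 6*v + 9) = (v^2 + 5*v - 6)/(v + 3)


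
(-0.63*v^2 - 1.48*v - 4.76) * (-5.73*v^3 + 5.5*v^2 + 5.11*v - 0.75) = 3.6099*v^5 + 5.0154*v^4 + 15.9155*v^3 - 33.2703*v^2 - 23.2136*v + 3.57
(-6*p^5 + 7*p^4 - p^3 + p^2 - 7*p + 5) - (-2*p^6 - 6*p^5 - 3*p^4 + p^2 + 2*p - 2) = 2*p^6 + 10*p^4 - p^3 - 9*p + 7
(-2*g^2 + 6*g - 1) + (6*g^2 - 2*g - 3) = 4*g^2 + 4*g - 4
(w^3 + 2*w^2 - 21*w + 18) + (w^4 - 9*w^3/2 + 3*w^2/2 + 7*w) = w^4 - 7*w^3/2 + 7*w^2/2 - 14*w + 18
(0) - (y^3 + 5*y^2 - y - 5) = -y^3 - 5*y^2 + y + 5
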